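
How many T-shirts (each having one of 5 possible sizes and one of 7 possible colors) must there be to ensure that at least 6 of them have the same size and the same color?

There are 5 × 7 = 35 (size, color) combinations acting as pigeonholes.
With 35 × 5 = 175 T-shirts we could place exactly 5 in each, with no (size, color) pair reaching 6.
One more forces some (size, color) pair to hold 6, so 175 + 1 = 176.

176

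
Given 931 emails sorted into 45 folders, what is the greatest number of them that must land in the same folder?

21

If each of the 45 folders held at most 20, the total would be at most 45 × 20 = 900 < 931, a contradiction.
So at least one holds ⌈931/45⌉ = 21.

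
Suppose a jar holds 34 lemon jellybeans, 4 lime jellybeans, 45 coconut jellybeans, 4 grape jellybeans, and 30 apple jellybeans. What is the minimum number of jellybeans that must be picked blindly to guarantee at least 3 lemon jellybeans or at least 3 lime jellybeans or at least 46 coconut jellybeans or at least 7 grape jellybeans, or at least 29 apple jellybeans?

The worst case stops just short of every target: 2 lemon, 2 lime, 45 coconut, all 4 grape, 28 apple — 2 + 2 + 45 + 4 + 28 = 81 jellybeans.
One more jellybean must push some flavor to its target, so 81 + 1 = 82.

82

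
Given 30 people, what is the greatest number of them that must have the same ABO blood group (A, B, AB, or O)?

There are 4 ABO blood groups, which serve as the pigeonholes.
If each of the 4 ABO blood groups held at most 7, the total would be at most 4 × 7 = 28 < 30, a contradiction.
So at least one holds ⌈30/4⌉ = 8.

8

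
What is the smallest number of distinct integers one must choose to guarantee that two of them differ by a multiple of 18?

19

Two integers differ by a multiple of 18 exactly when they share a remainder mod 18.
There are 18 residue classes mod 18, so 18 integers can all lie in distinct classes.
One more integer must repeat a residue, giving a difference divisible by 18. So n = 18 + 1 = 19.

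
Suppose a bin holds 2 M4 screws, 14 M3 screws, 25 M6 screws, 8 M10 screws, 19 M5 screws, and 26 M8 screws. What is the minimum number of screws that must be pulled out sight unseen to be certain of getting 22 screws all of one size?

In the worst case we take at most 21 of each size, but all 2 M4, all 14 M3, all 8 M10, and all 19 M5 (fewer than 21), giving 2 + 14 + 21 + 8 + 19 + 21 = 85.
One more screw then forces some size to 22, so 85 + 1 = 86.

86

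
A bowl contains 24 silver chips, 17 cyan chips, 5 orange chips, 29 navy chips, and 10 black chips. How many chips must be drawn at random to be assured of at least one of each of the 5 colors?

81

The hardest color to obtain is orange: we could draw every other chip first — 85 − 5 = 80 chips — without a single orange one.
The next draw must be orange, so 80 + 1 = 81.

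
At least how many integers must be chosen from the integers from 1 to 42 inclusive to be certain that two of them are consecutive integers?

22

Partition {1, …, 42} into 21 pairs: {1,2}, {3,4}, …, {41,42}.
Choosing 21 integers — say the 21 even numbers 2, 4, …, 42 — takes one from each pair and avoids the property.
Choosing 22 forces two into the same pair by pigeonhole, and those are consecutive. So 22.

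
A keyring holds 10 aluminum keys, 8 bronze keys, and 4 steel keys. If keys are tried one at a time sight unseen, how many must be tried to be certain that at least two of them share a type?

Treat the 3 types as pigeonholes.
The worst case takes 1 key of each type without reaching 2 of any: 3 × 1 = 3.
The next key must bring some type to 2, so 3 + 1 = 4.

4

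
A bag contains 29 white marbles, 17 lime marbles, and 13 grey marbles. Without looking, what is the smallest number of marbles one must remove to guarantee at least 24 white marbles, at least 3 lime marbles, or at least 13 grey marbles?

The worst case stops just short of every target: 23 white, 2 lime, 12 grey — 23 + 2 + 12 = 37 marbles.
One more marble must push some color to its target, so 37 + 1 = 38.

38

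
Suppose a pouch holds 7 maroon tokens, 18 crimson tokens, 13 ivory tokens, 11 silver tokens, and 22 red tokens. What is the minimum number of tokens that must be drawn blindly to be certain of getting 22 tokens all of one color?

Treat the 5 colors as pigeonholes.
In the worst case we take at most 21 of each color, but all 7 maroon, all 18 crimson, all 13 ivory, and all 11 silver (fewer than 21), giving 7 + 18 + 13 + 11 + 21 = 70.
One more token then forces some color to 22, so 70 + 1 = 71.

71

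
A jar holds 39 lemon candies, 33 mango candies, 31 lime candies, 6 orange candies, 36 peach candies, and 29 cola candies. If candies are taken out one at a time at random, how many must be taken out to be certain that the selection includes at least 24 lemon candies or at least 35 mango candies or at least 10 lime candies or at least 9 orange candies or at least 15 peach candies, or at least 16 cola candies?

101

The worst case stops just short of every target: 23 lemon, all 33 mango, 9 lime, all 6 orange, 14 peach, 15 cola — 23 + 33 + 9 + 6 + 14 + 15 = 100 candies.
One more candy must push some flavor to its target, so 100 + 1 = 101.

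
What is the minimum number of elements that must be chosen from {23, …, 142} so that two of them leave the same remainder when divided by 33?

Group the integers by remainder mod 33; there are 33 residue classes, each nonempty in this range.
Choosing one from each class (33 integers) avoids any shared remainder.
One more choice must repeat a class, so two differ by a multiple of 33. Hence 33 + 1 = 34.

34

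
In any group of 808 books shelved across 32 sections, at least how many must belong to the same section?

26

If each of the 32 sections held at most 25, the total would be at most 32 × 25 = 800 < 808, a contradiction.
So at least one holds ⌈808/32⌉ = 26.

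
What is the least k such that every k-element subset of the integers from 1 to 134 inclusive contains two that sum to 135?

Partition {1, …, 134} into 67 pairs: {1,134}, {2,133}, …, {67,68}.
Choosing 67 integers — say the integers 1 through 67 — takes one from each pair and avoids the property.
Choosing 68 forces two into the same pair by pigeonhole, and those sum to 135. So 68.

68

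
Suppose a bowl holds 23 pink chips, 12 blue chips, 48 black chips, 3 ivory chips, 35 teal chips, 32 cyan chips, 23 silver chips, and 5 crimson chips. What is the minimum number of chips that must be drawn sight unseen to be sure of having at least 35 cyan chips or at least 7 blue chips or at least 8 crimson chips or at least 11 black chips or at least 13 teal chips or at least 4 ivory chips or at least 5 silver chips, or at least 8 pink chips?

The worst case stops just short of every target: 7 pink, 6 blue, 10 black, 3 ivory, 12 teal, all 32 cyan, 4 silver, all 5 crimson — 7 + 6 + 10 + 3 + 12 + 32 + 4 + 5 = 79 chips.
One more chip must push some color to its target, so 79 + 1 = 80.

80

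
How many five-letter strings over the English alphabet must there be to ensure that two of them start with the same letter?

27

There are 26 possible first letters acting as pigeonholes.
With 26 five-letter strings over the English alphabet we could place one in each, avoiding any repeat.
One more forces some class to hold 2, so 26 + 1 = 27.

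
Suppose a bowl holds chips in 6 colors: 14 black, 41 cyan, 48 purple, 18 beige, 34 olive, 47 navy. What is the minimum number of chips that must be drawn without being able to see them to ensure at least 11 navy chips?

The worst case draws every non-navy chip first: 14 + 41 + 48 + 18 + 34 = 155.
The next 11 draws are then forced to be navy, giving 155 + 11 = 166.

166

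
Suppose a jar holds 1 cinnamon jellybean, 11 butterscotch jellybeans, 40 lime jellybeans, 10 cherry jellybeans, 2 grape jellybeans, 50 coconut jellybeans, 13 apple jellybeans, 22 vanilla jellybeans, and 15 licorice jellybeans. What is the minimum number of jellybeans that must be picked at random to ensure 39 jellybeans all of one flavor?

In the worst case we take at most 38 of each flavor, but all 1 cinnamon, all 11 butterscotch, all 10 cherry, all 2 grape, all 13 apple, all 22 vanilla, and all 15 licorice (fewer than 38), giving 1 + 11 + 38 + 10 + 2 + 38 + 13 + 22 + 15 = 150.
One more jellybean then forces some flavor to 39, so 150 + 1 = 151.

151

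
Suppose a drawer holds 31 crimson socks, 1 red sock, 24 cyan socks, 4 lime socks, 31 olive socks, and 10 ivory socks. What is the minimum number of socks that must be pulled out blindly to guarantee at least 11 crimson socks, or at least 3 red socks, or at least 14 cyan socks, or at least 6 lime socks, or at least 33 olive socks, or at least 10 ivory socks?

Each of the 6 colors has its own threshold; avoid all of them simultaneously.
The worst case stops just short of every target: 10 crimson, all 1 red, 13 cyan, all 4 lime, all 31 olive, 9 ivory — 10 + 1 + 13 + 4 + 31 + 9 = 68 socks.
One more sock must push some color to its target, so 68 + 1 = 69.

69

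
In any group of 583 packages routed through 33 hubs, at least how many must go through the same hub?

18

If each of the 33 hubs held at most 17, the total would be at most 33 × 17 = 561 < 583, a contradiction.
So at least one holds ⌈583/33⌉ = 18.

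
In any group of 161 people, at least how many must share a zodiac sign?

14

The 161 people fall into 12 zodiac signs.
If each of the 12 zodiac signs held at most 13, the total would be at most 12 × 13 = 156 < 161, a contradiction.
So at least one holds ⌈161/12⌉ = 14.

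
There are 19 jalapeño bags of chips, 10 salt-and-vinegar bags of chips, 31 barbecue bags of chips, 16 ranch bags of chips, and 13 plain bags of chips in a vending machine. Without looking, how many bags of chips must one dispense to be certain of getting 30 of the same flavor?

In the worst case we take at most 29 of each flavor, but all 19 jalapeño, all 10 salt-and-vinegar, all 16 ranch, and all 13 plain (fewer than 29), giving 19 + 10 + 29 + 16 + 13 = 87.
One more bag of chips then forces some flavor to 30, so 87 + 1 = 88.

88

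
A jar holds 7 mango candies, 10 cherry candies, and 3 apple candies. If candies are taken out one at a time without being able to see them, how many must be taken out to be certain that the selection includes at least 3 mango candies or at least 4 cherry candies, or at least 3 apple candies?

8

Each of the 3 flavors has its own threshold; avoid all of them simultaneously.
The worst case stops just short of every target: 2 mango, 3 cherry, 2 apple — 2 + 3 + 2 = 7 candies.
One more candy must push some flavor to its target, so 7 + 1 = 8.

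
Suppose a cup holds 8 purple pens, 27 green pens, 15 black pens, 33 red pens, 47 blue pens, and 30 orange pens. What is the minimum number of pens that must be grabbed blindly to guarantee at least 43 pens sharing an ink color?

Treat the 6 ink colors as pigeonholes.
In the worst case we take at most 42 of each ink color, but all 8 purple, all 27 green, all 15 black, all 33 red, and all 30 orange (fewer than 42), giving 8 + 27 + 15 + 33 + 42 + 30 = 155.
One more pen then forces some ink color to 43, so 155 + 1 = 156.

156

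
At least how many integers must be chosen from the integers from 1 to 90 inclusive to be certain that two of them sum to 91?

Partition {1, …, 90} into 45 pairs: {1,90}, {2,89}, …, {45,46}.
Choosing 45 integers — say the integers 1 through 45 — takes one from each pair and avoids the property.
Choosing 46 forces two into the same pair by pigeonhole, and those sum to 91. So 46.

46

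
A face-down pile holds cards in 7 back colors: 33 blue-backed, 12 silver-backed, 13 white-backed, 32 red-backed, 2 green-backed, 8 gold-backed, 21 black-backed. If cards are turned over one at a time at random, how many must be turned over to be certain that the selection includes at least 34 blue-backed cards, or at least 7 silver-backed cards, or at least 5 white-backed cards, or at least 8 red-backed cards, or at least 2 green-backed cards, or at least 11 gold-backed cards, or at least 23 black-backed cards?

81

Each of the 7 back colors has its own threshold; avoid all of them simultaneously.
The worst case stops just short of every target: 33 blue-backed, 6 silver-backed, 4 white-backed, 7 red-backed, 1 green-backed, all 8 gold-backed, all 21 black-backed — 33 + 6 + 4 + 7 + 1 + 8 + 21 = 80 cards.
One more card must push some back color to its target, so 80 + 1 = 81.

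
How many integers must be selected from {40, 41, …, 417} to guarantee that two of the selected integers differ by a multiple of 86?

Use the pigeonhole principle on residue classes: group the integers by remainder mod 86; there are 86 residue classes, each nonempty in this range.
Choosing one from each class (86 integers) avoids any shared remainder.
One more choice must repeat a class, so two differ by a multiple of 86. Hence 86 + 1 = 87.

87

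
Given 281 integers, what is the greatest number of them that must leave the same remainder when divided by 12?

If each of the 12 residue classes modulo 12 held at most 23, the total would be at most 12 × 23 = 276 < 281, a contradiction.
So at least one holds ⌈281/12⌉ = 24.

24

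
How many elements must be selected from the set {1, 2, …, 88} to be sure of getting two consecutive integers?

45

Partition {1, …, 88} into 44 pairs: {1,2}, {3,4}, …, {87,88}.
Choosing 44 integers — say the 44 even numbers 2, 4, …, 88 — takes one from each pair and avoids the property.
Choosing 45 forces two into the same pair by pigeonhole, and those are consecutive. So 45.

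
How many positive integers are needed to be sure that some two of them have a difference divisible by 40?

41

Use the pigeonhole principle on residue classes: two integers differ by a multiple of 40 exactly when they share a remainder mod 40.
There are 40 residue classes mod 40, so 40 integers can all lie in distinct classes.
One more integer must repeat a residue, giving a difference divisible by 40. So n = 40 + 1 = 41.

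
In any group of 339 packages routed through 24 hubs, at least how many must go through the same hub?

15

If each of the 24 hubs held at most 14, the total would be at most 24 × 14 = 336 < 339, a contradiction.
So at least one holds ⌈339/24⌉ = 15.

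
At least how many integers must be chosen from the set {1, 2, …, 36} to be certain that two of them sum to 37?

19

Partition {1, …, 36} into 18 pairs: {1,36}, {2,35}, …, {18,19}.
Choosing 18 integers — say the integers 1 through 18 — takes one from each pair and avoids the property.
Choosing 19 forces two into the same pair by pigeonhole, and those sum to 37. So 19.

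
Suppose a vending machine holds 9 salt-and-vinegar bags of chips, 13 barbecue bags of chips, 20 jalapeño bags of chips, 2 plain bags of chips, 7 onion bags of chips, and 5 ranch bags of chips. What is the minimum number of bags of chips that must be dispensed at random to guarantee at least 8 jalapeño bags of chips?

44

The worst case draws every non-jalapeño bag of chips first: 9 + 13 + 2 + 7 + 5 = 36.
The next 8 draws are then forced to be jalapeño, giving 36 + 8 = 44.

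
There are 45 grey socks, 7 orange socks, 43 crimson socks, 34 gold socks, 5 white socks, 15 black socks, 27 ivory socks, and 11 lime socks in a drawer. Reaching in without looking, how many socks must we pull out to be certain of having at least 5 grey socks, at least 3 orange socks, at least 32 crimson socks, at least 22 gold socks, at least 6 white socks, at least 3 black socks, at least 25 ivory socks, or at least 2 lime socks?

The worst case stops just short of every target: 4 grey, 2 orange, 31 crimson, 21 gold, 5 white, 2 black, 24 ivory, 1 lime — 4 + 2 + 31 + 21 + 5 + 2 + 24 + 1 = 90 socks.
One more sock must push some color to its target, so 90 + 1 = 91.

91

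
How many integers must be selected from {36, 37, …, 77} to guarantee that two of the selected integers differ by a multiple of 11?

Use the pigeonhole principle on residue classes: group the integers by remainder mod 11; there are 11 residue classes, each nonempty in this range.
Choosing one from each class (11 integers) avoids any shared remainder.
One more choice must repeat a class, so two differ by a multiple of 11. Hence 11 + 1 = 12.

12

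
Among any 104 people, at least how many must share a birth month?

9

There are 12 months of the year, which serve as the pigeonholes.
If each of the 12 months of the year held at most 8, the total would be at most 12 × 8 = 96 < 104, a contradiction.
So at least one holds ⌈104/12⌉ = 9.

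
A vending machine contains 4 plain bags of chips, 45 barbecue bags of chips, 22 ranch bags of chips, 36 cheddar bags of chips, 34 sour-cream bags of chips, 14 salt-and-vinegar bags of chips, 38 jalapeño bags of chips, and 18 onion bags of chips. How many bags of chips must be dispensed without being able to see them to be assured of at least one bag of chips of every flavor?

208

The hardest flavor to obtain is plain: we could draw every other bag of chips first — 211 − 4 = 207 bags of chips — without a single plain one.
The next draw must be plain, so 207 + 1 = 208.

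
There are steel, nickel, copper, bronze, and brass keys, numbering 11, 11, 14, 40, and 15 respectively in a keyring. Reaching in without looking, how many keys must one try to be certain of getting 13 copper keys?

90

To avoid copper keys as long as possible, exhaust the other 4 types first.
The worst case draws every non-copper key first: 11 + 11 + 40 + 15 = 77.
The next 13 draws are then forced to be copper, giving 77 + 13 = 90.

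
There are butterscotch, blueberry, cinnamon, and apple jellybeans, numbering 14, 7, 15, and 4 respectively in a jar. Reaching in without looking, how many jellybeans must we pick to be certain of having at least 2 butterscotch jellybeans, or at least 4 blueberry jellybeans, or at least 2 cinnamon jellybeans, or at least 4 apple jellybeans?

9

The worst case stops just short of every target: 1 butterscotch, 3 blueberry, 1 cinnamon, 3 apple — 1 + 3 + 1 + 3 = 8 jellybeans.
One more jellybean must push some flavor to its target, so 8 + 1 = 9.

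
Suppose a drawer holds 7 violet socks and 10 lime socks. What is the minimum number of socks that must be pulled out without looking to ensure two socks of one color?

The worst case takes 1 sock of each color without reaching 2 of any: 2 × 1 = 2.
The next sock must bring some color to 2, so 2 + 1 = 3.

3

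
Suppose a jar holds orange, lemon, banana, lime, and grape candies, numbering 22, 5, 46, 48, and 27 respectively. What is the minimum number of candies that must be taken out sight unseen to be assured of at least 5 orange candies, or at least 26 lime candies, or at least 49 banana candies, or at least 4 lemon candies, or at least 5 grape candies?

83

The worst case stops just short of every target: 4 orange, 3 lemon, all 46 banana, 25 lime, 4 grape — 4 + 3 + 46 + 25 + 4 = 82 candies.
One more candy must push some flavor to its target, so 82 + 1 = 83.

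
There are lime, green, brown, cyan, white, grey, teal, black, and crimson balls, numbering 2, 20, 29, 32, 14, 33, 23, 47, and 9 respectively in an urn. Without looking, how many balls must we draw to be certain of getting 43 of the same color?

In the worst case we take at most 42 of each color, but all 2 lime, all 20 green, all 29 brown, all 32 cyan, all 14 white, all 33 grey, all 23 teal, and all 9 crimson (fewer than 42), giving 2 + 20 + 29 + 32 + 14 + 33 + 23 + 42 + 9 = 204.
One more ball then forces some color to 43, so 204 + 1 = 205.

205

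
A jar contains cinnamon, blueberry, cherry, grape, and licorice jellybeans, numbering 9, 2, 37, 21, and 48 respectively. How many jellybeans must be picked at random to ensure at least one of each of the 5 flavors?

116

The hardest flavor to obtain is blueberry: we could draw every other jellybean first — 117 − 2 = 115 jellybeans — without a single blueberry one.
The next draw must be blueberry, so 115 + 1 = 116.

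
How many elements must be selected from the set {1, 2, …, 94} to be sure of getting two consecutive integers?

48

Partition {1, …, 94} into 47 pairs: {1,2}, {3,4}, …, {93,94}.
Choosing 47 integers — say the 47 even numbers 2, 4, …, 94 — takes one from each pair and avoids the property.
Choosing 48 forces two into the same pair by pigeonhole, and those are consecutive. So 48.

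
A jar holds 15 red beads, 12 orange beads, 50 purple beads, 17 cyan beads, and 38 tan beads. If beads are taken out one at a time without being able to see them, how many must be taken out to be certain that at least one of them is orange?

121

The worst case draws every non-orange bead first: 15 + 50 + 17 + 38 = 120.
The next draw is then forced to be orange, giving 120 + 1 = 121.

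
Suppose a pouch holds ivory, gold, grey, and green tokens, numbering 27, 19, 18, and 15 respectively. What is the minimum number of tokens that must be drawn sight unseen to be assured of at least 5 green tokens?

To avoid green tokens as long as possible, exhaust the other 3 colors first.
The worst case draws every non-green token first: 27 + 19 + 18 = 64.
The next 5 draws are then forced to be green, giving 64 + 5 = 69.

69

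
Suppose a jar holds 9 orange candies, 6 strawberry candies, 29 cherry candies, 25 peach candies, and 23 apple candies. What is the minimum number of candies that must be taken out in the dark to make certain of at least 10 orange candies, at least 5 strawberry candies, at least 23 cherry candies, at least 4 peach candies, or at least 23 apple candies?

The worst case stops just short of every target: 9 orange, 4 strawberry, 22 cherry, 3 peach, 22 apple — 9 + 4 + 22 + 3 + 22 = 60 candies.
One more candy must push some flavor to its target, so 60 + 1 = 61.

61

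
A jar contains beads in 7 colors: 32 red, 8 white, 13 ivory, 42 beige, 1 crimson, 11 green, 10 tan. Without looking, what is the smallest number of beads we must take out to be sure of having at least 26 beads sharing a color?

94

In the worst case we take at most 25 of each color, but all 8 white, all 13 ivory, all 1 crimson, all 11 green, and all 10 tan (fewer than 25), giving 25 + 8 + 13 + 25 + 1 + 11 + 10 = 93.
One more bead then forces some color to 26, so 93 + 1 = 94.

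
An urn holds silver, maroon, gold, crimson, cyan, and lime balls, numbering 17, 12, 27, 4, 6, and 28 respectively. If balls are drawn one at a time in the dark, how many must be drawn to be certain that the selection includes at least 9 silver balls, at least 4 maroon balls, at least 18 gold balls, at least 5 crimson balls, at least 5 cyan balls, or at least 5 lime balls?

The worst case stops just short of every target: 8 silver, 3 maroon, 17 gold, 4 crimson, 4 cyan, 4 lime — 8 + 3 + 17 + 4 + 4 + 4 = 40 balls.
One more ball must push some color to its target, so 40 + 1 = 41.

41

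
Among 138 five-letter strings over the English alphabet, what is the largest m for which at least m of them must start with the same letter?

The 138 five-letter strings over the English alphabet fall into 26 possible first letters.
If each of the 26 possible first letters held at most 5, the total would be at most 26 × 5 = 130 < 138, a contradiction.
So at least one holds ⌈138/26⌉ = 6.

6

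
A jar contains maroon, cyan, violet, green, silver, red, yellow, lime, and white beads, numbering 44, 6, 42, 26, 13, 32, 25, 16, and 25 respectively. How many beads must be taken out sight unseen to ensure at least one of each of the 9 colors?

The hardest color to obtain is cyan: we could draw every other bead first — 229 − 6 = 223 beads — without a single cyan one.
The next draw must be cyan, so 223 + 1 = 224.

224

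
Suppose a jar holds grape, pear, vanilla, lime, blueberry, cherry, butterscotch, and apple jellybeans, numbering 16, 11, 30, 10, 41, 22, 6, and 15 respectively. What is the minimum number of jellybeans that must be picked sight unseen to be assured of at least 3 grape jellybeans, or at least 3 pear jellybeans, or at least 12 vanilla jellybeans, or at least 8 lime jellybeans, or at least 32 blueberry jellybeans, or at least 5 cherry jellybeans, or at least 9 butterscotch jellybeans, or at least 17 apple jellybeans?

The worst case stops just short of every target: 2 grape, 2 pear, 11 vanilla, 7 lime, 31 blueberry, 4 cherry, all 6 butterscotch, all 15 apple — 2 + 2 + 11 + 7 + 31 + 4 + 6 + 15 = 78 jellybeans.
One more jellybean must push some flavor to its target, so 78 + 1 = 79.

79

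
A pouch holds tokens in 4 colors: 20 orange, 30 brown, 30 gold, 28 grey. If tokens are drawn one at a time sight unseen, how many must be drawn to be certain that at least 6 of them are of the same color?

The worst case takes 5 tokens of each color without reaching 6 of any: 4 × 5 = 20.
The next token must bring some color to 6, so 20 + 1 = 21.

21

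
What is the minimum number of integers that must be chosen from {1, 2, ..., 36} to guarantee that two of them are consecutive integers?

Partition {1, …, 36} into 18 pairs: {1,2}, {3,4}, …, {35,36}.
Choosing 18 integers — say the 18 even numbers 2, 4, …, 36 — takes one from each pair and avoids the property.
Choosing 19 forces two into the same pair by pigeonhole, and those are consecutive. So 19.

19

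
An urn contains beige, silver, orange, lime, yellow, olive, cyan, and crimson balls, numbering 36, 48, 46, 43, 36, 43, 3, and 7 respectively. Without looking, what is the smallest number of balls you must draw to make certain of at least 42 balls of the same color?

In the worst case we take at most 41 of each color, but all 36 beige, all 36 yellow, all 3 cyan, and all 7 crimson (fewer than 41), giving 36 + 41 + 41 + 41 + 36 + 41 + 3 + 7 = 246.
One more ball then forces some color to 42, so 246 + 1 = 247.

247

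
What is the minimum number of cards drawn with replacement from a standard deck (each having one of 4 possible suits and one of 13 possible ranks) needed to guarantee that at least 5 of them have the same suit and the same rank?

209

There are 4 × 13 = 52 (suit, rank) combinations acting as pigeonholes.
With 52 × 4 = 208 cards drawn with replacement from a standard deck we could place exactly 4 in each, with no (suit, rank) pair reaching 5.
One more forces some (suit, rank) pair to hold 5, so 208 + 1 = 209.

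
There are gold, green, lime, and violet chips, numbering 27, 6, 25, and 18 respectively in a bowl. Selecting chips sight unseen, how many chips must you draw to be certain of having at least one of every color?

71

The hardest color to obtain is green: we could draw every other chip first — 76 − 6 = 70 chips — without a single green one.
The next draw must be green, so 70 + 1 = 71.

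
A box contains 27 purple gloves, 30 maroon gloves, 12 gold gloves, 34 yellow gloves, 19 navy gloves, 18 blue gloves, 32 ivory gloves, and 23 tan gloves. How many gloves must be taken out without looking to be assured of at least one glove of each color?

184

The hardest color to obtain is gold: we could draw every other glove first — 195 − 12 = 183 gloves — without a single gold one.
The next draw must be gold, so 183 + 1 = 184.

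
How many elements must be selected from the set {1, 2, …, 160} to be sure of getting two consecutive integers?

81

Partition {1, …, 160} into 80 pairs: {1,2}, {3,4}, …, {159,160}.
Choosing 80 integers — say the 80 even numbers 2, 4, …, 160 — takes one from each pair and avoids the property.
Choosing 81 forces two into the same pair by pigeonhole, and those are consecutive. So 81.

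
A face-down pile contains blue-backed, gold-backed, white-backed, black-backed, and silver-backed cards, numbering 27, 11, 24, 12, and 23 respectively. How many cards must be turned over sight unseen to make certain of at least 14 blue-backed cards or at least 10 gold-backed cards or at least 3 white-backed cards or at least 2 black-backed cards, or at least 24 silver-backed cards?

49

Each of the 5 back colors has its own threshold; avoid all of them simultaneously.
The worst case stops just short of every target: 13 blue-backed, 9 gold-backed, 2 white-backed, 1 black-backed, 23 silver-backed — 13 + 9 + 2 + 1 + 23 = 48 cards.
One more card must push some back color to its target, so 48 + 1 = 49.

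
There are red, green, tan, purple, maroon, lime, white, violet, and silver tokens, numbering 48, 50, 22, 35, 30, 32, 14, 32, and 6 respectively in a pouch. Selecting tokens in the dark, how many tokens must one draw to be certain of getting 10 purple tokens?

244

The worst case draws every non-purple token first: 48 + 50 + 22 + 30 + 32 + 14 + 32 + 6 = 234.
The next 10 draws are then forced to be purple, giving 234 + 10 = 244.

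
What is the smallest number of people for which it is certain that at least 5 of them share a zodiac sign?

49

There are 12 zodiac signs acting as pigeonholes.
With 12 × 4 = 48 people we could place exactly 4 in each, with no class reaching 5.
One more forces some class to hold 5, so 48 + 1 = 49.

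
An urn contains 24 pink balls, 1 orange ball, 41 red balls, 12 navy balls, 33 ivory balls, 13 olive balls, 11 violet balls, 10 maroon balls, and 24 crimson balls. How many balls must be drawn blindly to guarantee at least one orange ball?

The worst case draws every non-orange ball first: 24 + 41 + 12 + 33 + 13 + 11 + 10 + 24 = 168.
The next draw is then forced to be orange, giving 168 + 1 = 169.

169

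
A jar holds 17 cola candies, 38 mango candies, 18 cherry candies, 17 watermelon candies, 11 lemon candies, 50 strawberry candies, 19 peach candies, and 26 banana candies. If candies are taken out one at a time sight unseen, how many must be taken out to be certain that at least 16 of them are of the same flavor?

In the worst case we take at most 15 of each flavor, but all 11 lemon (fewer than 15), giving 15 + 15 + 15 + 15 + 11 + 15 + 15 + 15 = 116.
One more candy then forces some flavor to 16, so 116 + 1 = 117.

117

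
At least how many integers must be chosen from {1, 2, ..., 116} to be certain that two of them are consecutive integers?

Partition {1, …, 116} into 58 pairs: {1,2}, {3,4}, …, {115,116}.
Choosing 58 integers — say the 58 even numbers 2, 4, …, 116 — takes one from each pair and avoids the property.
Choosing 59 forces two into the same pair by pigeonhole, and those are consecutive. So 59.

59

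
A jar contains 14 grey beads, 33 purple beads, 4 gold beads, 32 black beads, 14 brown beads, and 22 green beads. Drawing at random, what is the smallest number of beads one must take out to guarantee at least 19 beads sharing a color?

87

Treat the 6 colors as pigeonholes.
In the worst case we take at most 18 of each color, but all 14 grey, all 4 gold, and all 14 brown (fewer than 18), giving 14 + 18 + 4 + 18 + 14 + 18 = 86.
One more bead then forces some color to 19, so 86 + 1 = 87.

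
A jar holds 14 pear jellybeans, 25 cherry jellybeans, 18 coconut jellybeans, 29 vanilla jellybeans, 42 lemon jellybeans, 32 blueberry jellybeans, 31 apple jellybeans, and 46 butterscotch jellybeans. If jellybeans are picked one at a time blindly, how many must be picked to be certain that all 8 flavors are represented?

224

The hardest flavor to obtain is pear: we could draw every other jellybean first — 237 − 14 = 223 jellybeans — without a single pear one.
The next draw must be pear, so 223 + 1 = 224.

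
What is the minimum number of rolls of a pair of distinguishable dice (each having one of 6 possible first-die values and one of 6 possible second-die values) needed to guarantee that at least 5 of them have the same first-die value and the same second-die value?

There are 6 × 6 = 36 (first-die value, second-die value) combinations acting as pigeonholes.
With 36 × 4 = 144 rolls of a pair of distinguishable dice we could place exactly 4 in each, with no (first-die value, second-die value) pair reaching 5.
One more forces some (first-die value, second-die value) pair to hold 5, so 144 + 1 = 145.

145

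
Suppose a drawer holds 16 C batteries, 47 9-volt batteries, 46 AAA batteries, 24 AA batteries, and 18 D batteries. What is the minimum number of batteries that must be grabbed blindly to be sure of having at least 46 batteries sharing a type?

149

Treat the 5 types as pigeonholes.
In the worst case we take at most 45 of each type, but all 16 C, all 24 AA, and all 18 D (fewer than 45), giving 16 + 45 + 45 + 24 + 18 = 148.
One more battery then forces some type to 46, so 148 + 1 = 149.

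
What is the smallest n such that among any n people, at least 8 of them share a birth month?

85

There are 12 months of the year acting as pigeonholes.
With 12 × 7 = 84 people we could place exactly 7 in each, with no class reaching 8.
One more forces some class to hold 8, so 84 + 1 = 85.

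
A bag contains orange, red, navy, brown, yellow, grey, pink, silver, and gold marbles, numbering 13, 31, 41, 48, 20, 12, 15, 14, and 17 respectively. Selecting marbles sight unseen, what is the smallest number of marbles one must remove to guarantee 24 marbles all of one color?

161

Treat the 9 colors as pigeonholes.
In the worst case we take at most 23 of each color, but all 13 orange, all 20 yellow, all 12 grey, all 15 pink, all 14 silver, and all 17 gold (fewer than 23), giving 13 + 23 + 23 + 23 + 20 + 12 + 15 + 14 + 17 = 160.
One more marble then forces some color to 24, so 160 + 1 = 161.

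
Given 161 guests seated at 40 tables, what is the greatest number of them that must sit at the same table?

5

The 161 guests fall into 40 tables.
If each of the 40 tables held at most 4, the total would be at most 40 × 4 = 160 < 161, a contradiction.
So at least one holds ⌈161/40⌉ = 5.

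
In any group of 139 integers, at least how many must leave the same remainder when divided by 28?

5

The 139 integers fall into 28 residue classes modulo 28.
If each of the 28 residue classes modulo 28 held at most 4, the total would be at most 28 × 4 = 112 < 139, a contradiction.
So at least one holds ⌈139/28⌉ = 5.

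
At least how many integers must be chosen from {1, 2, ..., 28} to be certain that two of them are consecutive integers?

Partition {1, …, 28} into 14 pairs: {1,2}, {3,4}, …, {27,28}.
Choosing 14 integers — say the 14 even numbers 2, 4, …, 28 — takes one from each pair and avoids the property.
Choosing 15 forces two into the same pair by pigeonhole, and those are consecutive. So 15.

15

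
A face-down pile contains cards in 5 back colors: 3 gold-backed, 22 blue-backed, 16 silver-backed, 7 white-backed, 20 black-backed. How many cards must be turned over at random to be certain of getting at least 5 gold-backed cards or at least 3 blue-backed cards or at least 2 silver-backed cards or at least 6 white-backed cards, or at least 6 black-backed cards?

17

The worst case stops just short of every target: all 3 gold-backed, 2 blue-backed, 1 silver-backed, 5 white-backed, 5 black-backed — 3 + 2 + 1 + 5 + 5 = 16 cards.
One more card must push some back color to its target, so 16 + 1 = 17.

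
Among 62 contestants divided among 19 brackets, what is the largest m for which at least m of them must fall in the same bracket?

4

The 62 contestants fall into 19 brackets.
If each of the 19 brackets held at most 3, the total would be at most 19 × 3 = 57 < 62, a contradiction.
So at least one holds ⌈62/19⌉ = 4.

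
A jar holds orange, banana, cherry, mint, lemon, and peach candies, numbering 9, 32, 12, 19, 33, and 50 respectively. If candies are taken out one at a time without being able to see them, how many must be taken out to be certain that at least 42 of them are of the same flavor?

147

In the worst case we take at most 41 of each flavor, but all 9 orange, all 32 banana, all 12 cherry, all 19 mint, and all 33 lemon (fewer than 41), giving 9 + 32 + 12 + 19 + 33 + 41 = 146.
One more candy then forces some flavor to 42, so 146 + 1 = 147.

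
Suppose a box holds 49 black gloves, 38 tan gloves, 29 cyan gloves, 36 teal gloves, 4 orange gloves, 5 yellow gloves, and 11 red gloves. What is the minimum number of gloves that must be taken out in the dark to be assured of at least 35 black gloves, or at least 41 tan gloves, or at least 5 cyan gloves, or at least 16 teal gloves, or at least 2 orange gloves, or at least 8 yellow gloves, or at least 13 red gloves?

109

Each of the 7 colors has its own threshold; avoid all of them simultaneously.
The worst case stops just short of every target: 34 black, all 38 tan, 4 cyan, 15 teal, 1 orange, all 5 yellow, all 11 red — 34 + 38 + 4 + 15 + 1 + 5 + 11 = 108 gloves.
One more glove must push some color to its target, so 108 + 1 = 109.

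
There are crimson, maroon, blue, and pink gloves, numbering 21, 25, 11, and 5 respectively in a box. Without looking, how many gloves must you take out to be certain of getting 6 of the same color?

Treat the 4 colors as pigeonholes.
The worst case takes 5 gloves of each color without reaching 6 of any: 4 × 5 = 20.
The next glove must bring some color to 6, so 20 + 1 = 21.

21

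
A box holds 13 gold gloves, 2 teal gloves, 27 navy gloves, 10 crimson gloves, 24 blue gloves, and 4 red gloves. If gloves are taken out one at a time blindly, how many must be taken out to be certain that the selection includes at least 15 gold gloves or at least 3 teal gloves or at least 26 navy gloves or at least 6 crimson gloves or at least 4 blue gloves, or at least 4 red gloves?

52

The worst case stops just short of every target: all 13 gold, 2 teal, 25 navy, 5 crimson, 3 blue, 3 red — 13 + 2 + 25 + 5 + 3 + 3 = 51 gloves.
One more glove must push some color to its target, so 51 + 1 = 52.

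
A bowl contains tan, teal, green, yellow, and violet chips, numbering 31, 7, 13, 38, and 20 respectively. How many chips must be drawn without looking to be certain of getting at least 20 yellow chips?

91

The worst case draws every non-yellow chip first: 31 + 7 + 13 + 20 = 71.
The next 20 draws are then forced to be yellow, giving 71 + 20 = 91.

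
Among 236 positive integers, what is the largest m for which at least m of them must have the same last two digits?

3

There are 100 possible two-digit endings, which serve as the pigeonholes.
If each of the 100 possible two-digit endings held at most 2, the total would be at most 100 × 2 = 200 < 236, a contradiction.
So at least one holds ⌈236/100⌉ = 3.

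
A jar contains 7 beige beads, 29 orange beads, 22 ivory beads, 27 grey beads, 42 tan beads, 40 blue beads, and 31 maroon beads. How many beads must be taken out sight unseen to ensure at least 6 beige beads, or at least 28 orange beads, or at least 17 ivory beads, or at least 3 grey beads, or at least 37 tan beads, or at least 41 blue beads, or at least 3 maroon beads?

Each of the 7 colors has its own threshold; avoid all of them simultaneously.
The worst case stops just short of every target: 5 beige, 27 orange, 16 ivory, 2 grey, 36 tan, 40 blue, 2 maroon — 5 + 27 + 16 + 2 + 36 + 40 + 2 = 128 beads.
One more bead must push some color to its target, so 128 + 1 = 129.

129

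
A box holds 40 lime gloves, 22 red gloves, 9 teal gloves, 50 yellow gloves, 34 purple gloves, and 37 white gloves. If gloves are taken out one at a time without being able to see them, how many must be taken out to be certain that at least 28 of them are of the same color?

140

In the worst case we take at most 27 of each color, but all 22 red and all 9 teal (fewer than 27), giving 27 + 22 + 9 + 27 + 27 + 27 = 139.
One more glove then forces some color to 28, so 139 + 1 = 140.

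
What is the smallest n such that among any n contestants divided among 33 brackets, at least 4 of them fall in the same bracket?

100

There are 33 brackets acting as pigeonholes.
With 33 × 3 = 99 contestants we could place exactly 3 in each, with no class reaching 4.
One more forces some class to hold 4, so 99 + 1 = 100.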